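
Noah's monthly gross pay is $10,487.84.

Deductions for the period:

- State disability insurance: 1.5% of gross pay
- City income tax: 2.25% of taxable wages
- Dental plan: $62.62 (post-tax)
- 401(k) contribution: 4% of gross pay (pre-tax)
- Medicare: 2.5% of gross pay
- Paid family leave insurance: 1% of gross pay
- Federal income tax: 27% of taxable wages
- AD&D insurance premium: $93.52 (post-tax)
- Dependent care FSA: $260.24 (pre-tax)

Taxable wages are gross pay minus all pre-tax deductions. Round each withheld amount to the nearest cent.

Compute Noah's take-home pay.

401(k) contribution: $10,487.84 × 0.04 = $419.51
Dependent care FSA: $260.24
Pre-tax total = $419.51 + $260.24 = $679.75
Taxable wages = $10,487.84 − $679.75 = $9,808.09
City income tax: $9,808.09 × 0.0225 = $220.68
Federal income tax: $9,808.09 × 0.27 = $2,648.18
Medicare: $10,487.84 × 0.025 = $262.20
Paid family leave insurance: $10,487.84 × 0.01 = $104.88
State disability insurance: $10,487.84 × 0.015 = $157.32
Dental plan: $62.62
AD&D insurance premium: $93.52
Total deductions = $419.51 + $260.24 + $220.68 + $2,648.18 + $262.20 + $104.88 + $157.32 + $62.62 + $93.52 = $4,229.15
Net pay = $10,487.84 − $4,229.15 = $6,258.69

$6,258.69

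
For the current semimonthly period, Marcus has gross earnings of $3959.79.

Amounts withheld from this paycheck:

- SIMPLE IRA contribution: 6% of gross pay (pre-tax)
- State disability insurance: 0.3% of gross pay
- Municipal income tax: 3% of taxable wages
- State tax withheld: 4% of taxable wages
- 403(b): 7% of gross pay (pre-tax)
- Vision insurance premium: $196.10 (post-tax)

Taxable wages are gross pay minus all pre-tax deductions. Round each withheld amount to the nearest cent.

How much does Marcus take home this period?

SIMPLE IRA contribution: $3959.79 × 0.06 = $237.59
403(b): $3959.79 × 0.07 = $277.19
Pre-tax total = $237.59 + $277.19 = $514.78
Taxable wages = $3959.79 − $514.78 = $3445.01
Municipal income tax: $3445.01 × 0.03 = $103.35
State tax withheld: $3445.01 × 0.04 = $137.80
State disability insurance: $3959.79 × 0.003 = $11.88
Vision insurance premium: $196.10
Total deductions = $237.59 + $277.19 + $103.35 + $137.80 + $11.88 + $196.10 = $963.91
Net pay = $3959.79 − $963.91 = $2995.88

$2995.88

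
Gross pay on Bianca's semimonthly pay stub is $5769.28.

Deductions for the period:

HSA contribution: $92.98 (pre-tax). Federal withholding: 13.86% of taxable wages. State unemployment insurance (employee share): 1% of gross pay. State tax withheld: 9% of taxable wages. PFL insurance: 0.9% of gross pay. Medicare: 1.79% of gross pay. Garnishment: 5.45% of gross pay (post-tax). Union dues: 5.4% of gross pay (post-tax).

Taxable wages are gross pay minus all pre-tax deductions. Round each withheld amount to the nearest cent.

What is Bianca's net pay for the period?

$3539.84

HSA contribution: $92.98
Taxable wages = $5769.28 − $92.98 = $5676.30
State tax withheld: $5676.30 × 0.09 = $510.87
Federal withholding: $5676.30 × 0.1386 = $786.74
State unemployment insurance (employee share): $5769.28 × 0.01 = $57.69
PFL insurance: $5769.28 × 0.009 = $51.92
Medicare: $5769.28 × 0.0179 = $103.27
Garnishment: $5769.28 × 0.0545 = $314.43
Union dues: $5769.28 × 0.054 = $311.54
Total deductions = $92.98 + $510.87 + $786.74 + $57.69 + $51.92 + $103.27 + $314.43 + $311.54 = $2229.44
Net pay = $5769.28 − $2229.44 = $3539.84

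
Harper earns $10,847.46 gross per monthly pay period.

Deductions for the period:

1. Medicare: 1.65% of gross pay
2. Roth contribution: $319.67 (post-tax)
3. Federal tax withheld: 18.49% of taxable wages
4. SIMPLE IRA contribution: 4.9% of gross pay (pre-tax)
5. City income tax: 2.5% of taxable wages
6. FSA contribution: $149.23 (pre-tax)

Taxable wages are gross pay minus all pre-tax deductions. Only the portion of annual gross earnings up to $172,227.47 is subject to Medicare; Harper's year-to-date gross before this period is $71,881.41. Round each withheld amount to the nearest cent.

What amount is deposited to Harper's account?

SIMPLE IRA contribution: $10,847.46 × 0.049 = $531.53
FSA contribution: $149.23
Pre-tax total = $531.53 + $149.23 = $680.76
Taxable wages = $10,847.46 − $680.76 = $10,166.70
City income tax: $10,166.70 × 0.025 = $254.17
Federal tax withheld: $10,166.70 × 0.1849 = $1,879.82
Medicare: cap not yet reached, full $10,847.46 is subject → $10,847.46 × 0.0165 = $178.98
Roth contribution: $319.67
Total deductions = $531.53 + $149.23 + $254.17 + $1,879.82 + $178.98 + $319.67 = $3,313.40
Net pay = $10,847.46 − $3,313.40 = $7,534.06

$7,534.06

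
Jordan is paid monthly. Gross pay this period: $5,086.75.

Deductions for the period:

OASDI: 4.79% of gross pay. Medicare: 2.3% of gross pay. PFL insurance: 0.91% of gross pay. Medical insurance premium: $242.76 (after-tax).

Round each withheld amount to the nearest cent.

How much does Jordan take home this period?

$4,437.04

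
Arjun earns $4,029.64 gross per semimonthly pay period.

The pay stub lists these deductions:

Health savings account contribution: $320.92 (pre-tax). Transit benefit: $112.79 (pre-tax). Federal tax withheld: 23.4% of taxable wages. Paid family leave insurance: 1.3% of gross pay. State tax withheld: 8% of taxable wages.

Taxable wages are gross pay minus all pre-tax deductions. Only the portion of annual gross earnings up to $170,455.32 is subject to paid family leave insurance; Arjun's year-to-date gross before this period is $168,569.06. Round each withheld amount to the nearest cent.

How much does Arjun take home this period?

Transit benefit: $112.79
Health savings account contribution: $320.92
Pre-tax total = $112.79 + $320.92 = $433.71
Taxable wages = $4,029.64 − $433.71 = $3,595.93
Federal tax withheld: $3,595.93 × 0.234 = $841.45
State tax withheld: $3,595.93 × 0.08 = $287.67
Paid family leave insurance: only $170,455.32 − $168,569.06 = $1,886.26 of this check is subject → $1,886.26 × 0.013 = $24.52
Total deductions = $112.79 + $320.92 + $841.45 + $287.67 + $24.52 = $1,587.35
Net pay = $4,029.64 − $1,587.35 = $2,442.29

$2,442.29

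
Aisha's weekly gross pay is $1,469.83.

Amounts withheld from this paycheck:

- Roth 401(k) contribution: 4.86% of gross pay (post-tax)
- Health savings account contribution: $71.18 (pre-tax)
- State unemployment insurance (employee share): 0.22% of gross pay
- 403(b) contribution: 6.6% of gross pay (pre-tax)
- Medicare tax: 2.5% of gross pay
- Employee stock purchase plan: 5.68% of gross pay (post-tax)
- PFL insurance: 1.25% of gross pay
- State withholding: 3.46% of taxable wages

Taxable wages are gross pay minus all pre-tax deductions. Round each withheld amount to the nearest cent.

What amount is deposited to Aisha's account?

$1,043.33

Health savings account contribution: $71.18
403(b) contribution: $1,469.83 × 0.066 = $97.01
Pre-tax total = $71.18 + $97.01 = $168.19
Taxable wages = $1,469.83 − $168.19 = $1,301.64
State withholding: $1,301.64 × 0.0346 = $45.04
PFL insurance: $1,469.83 × 0.0125 = $18.37
Medicare tax: $1,469.83 × 0.025 = $36.75
State unemployment insurance (employee share): $1,469.83 × 0.0022 = $3.23
Roth 401(k) contribution: $1,469.83 × 0.0486 = $71.43
Employee stock purchase plan: $1,469.83 × 0.0568 = $83.49
Total deductions = $71.18 + $97.01 + $45.04 + $18.37 + $36.75 + $3.23 + $71.43 + $83.49 = $426.50
Net pay = $1,469.83 − $426.50 = $1,043.33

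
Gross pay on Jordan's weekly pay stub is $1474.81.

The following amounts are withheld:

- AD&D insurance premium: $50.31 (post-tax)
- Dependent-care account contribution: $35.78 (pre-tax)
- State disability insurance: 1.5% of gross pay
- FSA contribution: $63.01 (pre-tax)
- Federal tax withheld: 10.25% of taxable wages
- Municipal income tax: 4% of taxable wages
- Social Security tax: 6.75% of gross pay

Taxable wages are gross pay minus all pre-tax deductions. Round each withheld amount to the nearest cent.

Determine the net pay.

$1007.96

Dependent-care account contribution: $35.78
FSA contribution: $63.01
Pre-tax total = $35.78 + $63.01 = $98.79
Taxable wages = $1474.81 − $98.79 = $1376.02
Municipal income tax: $1376.02 × 0.04 = $55.04
Federal tax withheld: $1376.02 × 0.1025 = $141.04
Social Security tax: $1474.81 × 0.0675 = $99.55
State disability insurance: $1474.81 × 0.015 = $22.12
AD&D insurance premium: $50.31
Total deductions = $35.78 + $63.01 + $55.04 + $141.04 + $99.55 + $22.12 + $50.31 = $466.85
Net pay = $1474.81 − $466.85 = $1007.96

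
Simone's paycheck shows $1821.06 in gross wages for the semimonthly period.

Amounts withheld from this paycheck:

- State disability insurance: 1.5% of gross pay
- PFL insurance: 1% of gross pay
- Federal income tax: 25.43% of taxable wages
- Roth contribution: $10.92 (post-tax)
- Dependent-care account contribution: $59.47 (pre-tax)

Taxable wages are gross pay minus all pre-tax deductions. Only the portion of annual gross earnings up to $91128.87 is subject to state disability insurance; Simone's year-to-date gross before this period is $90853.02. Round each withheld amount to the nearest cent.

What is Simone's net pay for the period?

$1280.35

Dependent-care account contribution: $59.47
Taxable wages = $1821.06 − $59.47 = $1761.59
Federal income tax: $1761.59 × 0.2543 = $447.97
PFL insurance: $1821.06 × 0.01 = $18.21
State disability insurance: only $91128.87 − $90853.02 = $275.85 of this check is subject → $275.85 × 0.015 = $4.14
Roth contribution: $10.92
Total deductions = $59.47 + $447.97 + $18.21 + $4.14 + $10.92 = $540.71
Net pay = $1821.06 − $540.71 = $1280.35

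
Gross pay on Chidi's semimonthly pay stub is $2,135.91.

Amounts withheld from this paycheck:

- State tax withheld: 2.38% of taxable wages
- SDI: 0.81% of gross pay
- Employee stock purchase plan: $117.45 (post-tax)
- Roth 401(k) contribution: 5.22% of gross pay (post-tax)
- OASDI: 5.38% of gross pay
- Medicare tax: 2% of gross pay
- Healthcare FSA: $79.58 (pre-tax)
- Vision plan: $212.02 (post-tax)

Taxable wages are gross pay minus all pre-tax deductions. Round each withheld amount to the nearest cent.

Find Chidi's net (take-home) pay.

$1,391.50

Healthcare FSA: $79.58
Taxable wages = $2,135.91 − $79.58 = $2,056.33
State tax withheld: $2,056.33 × 0.0238 = $48.94
SDI: $2,135.91 × 0.0081 = $17.30
OASDI: $2,135.91 × 0.0538 = $114.91
Medicare tax: $2,135.91 × 0.02 = $42.72
Employee stock purchase plan: $117.45
Vision plan: $212.02
Roth 401(k) contribution: $2,135.91 × 0.0522 = $111.49
Total deductions = $79.58 + $48.94 + $17.30 + $114.91 + $42.72 + $117.45 + $212.02 + $111.49 = $744.41
Net pay = $2,135.91 − $744.41 = $1,391.50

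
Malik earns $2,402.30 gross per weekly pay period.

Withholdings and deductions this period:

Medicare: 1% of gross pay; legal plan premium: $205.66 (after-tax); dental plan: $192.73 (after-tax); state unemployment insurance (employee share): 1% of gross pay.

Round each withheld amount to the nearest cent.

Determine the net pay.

Medicare: $2,402.30 × 0.01 = $24.02
State unemployment insurance (employee share): $2,402.30 × 0.01 = $24.02
Dental plan: $192.73
Legal plan premium: $205.66
Total deductions = $24.02 + $24.02 + $192.73 + $205.66 = $446.43
Net pay = $2,402.30 − $446.43 = $1,955.87

$1,955.87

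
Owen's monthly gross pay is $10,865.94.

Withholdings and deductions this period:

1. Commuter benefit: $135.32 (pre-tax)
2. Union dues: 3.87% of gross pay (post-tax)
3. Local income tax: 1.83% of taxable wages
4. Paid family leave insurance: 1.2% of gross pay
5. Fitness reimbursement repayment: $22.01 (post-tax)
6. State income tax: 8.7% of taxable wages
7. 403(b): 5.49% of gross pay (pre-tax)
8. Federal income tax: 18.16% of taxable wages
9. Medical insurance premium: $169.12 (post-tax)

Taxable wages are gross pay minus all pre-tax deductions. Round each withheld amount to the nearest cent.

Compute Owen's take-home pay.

$6,484.59

403(b): $10,865.94 × 0.0549 = $596.54
Commuter benefit: $135.32
Pre-tax total = $596.54 + $135.32 = $731.86
Taxable wages = $10,865.94 − $731.86 = $10,134.08
Local income tax: $10,134.08 × 0.0183 = $185.45
Federal income tax: $10,134.08 × 0.1816 = $1,840.35
State income tax: $10,134.08 × 0.087 = $881.66
Paid family leave insurance: $10,865.94 × 0.012 = $130.39
Medical insurance premium: $169.12
Union dues: $10,865.94 × 0.0387 = $420.51
Fitness reimbursement repayment: $22.01
Total deductions = $596.54 + $135.32 + $185.45 + $1,840.35 + $881.66 + $130.39 + $169.12 + $420.51 + $22.01 = $4,381.35
Net pay = $10,865.94 − $4,381.35 = $6,484.59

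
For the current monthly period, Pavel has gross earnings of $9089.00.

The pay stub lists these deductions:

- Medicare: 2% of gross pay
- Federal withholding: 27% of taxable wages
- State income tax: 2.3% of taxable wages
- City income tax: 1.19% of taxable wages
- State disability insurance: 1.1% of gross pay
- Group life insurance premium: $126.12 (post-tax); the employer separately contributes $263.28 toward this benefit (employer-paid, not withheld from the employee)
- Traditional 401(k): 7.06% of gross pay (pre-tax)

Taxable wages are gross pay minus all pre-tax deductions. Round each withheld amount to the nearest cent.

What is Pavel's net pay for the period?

$5463.85

Traditional 401(k): $9089.00 × 0.0706 = $641.68
Taxable wages = $9089.00 − $641.68 = $8447.32
State income tax: $8447.32 × 0.023 = $194.29
Federal withholding: $8447.32 × 0.27 = $2280.78
City income tax: $8447.32 × 0.0119 = $100.52
State disability insurance: $9089.00 × 0.011 = $99.98
Medicare: $9089.00 × 0.02 = $181.78
Group life insurance premium: $126.12
(Employer's $263.28 toward group life insurance premium is not withheld from the employee.)
Total deductions = $641.68 + $194.29 + $2280.78 + $100.52 + $99.98 + $181.78 + $126.12 = $3625.15
Net pay = $9089.00 − $3625.15 = $5463.85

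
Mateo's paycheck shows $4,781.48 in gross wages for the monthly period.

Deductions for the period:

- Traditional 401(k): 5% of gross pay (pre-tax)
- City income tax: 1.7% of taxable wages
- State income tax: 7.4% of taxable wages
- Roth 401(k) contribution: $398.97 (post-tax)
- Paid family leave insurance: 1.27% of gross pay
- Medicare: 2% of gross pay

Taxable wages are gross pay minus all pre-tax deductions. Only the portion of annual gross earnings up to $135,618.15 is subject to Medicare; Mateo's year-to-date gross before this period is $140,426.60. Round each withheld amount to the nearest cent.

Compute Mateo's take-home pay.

Traditional 401(k): $4,781.48 × 0.05 = $239.07
Taxable wages = $4,781.48 − $239.07 = $4,542.41
State income tax: $4,542.41 × 0.074 = $336.14
City income tax: $4,542.41 × 0.017 = $77.22
Medicare: annual cap $135,618.15 already reached (YTD $140,426.60), so $0.00
Paid family leave insurance: $4,781.48 × 0.0127 = $60.72
Roth 401(k) contribution: $398.97
Total deductions = $239.07 + $336.14 + $77.22 + $0.00 + $60.72 + $398.97 = $1,112.12
Net pay = $4,781.48 − $1,112.12 = $3,669.36

$3,669.36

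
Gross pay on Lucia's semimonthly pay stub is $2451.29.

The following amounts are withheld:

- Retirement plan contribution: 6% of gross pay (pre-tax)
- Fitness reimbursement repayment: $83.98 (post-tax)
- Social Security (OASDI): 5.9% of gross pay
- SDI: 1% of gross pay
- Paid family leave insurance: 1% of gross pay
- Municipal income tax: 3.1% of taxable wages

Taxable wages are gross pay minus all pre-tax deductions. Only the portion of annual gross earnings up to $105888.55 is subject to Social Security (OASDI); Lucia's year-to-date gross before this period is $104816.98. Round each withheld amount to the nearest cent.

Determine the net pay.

$2036.56

Retirement plan contribution: $2451.29 × 0.06 = $147.08
Taxable wages = $2451.29 − $147.08 = $2304.21
Municipal income tax: $2304.21 × 0.031 = $71.43
SDI: $2451.29 × 0.01 = $24.51
Paid family leave insurance: $2451.29 × 0.01 = $24.51
Social Security (OASDI): only $105888.55 − $104816.98 = $1071.57 of this check is subject → $1071.57 × 0.059 = $63.22
Fitness reimbursement repayment: $83.98
Total deductions = $147.08 + $71.43 + $24.51 + $24.51 + $63.22 + $83.98 = $414.73
Net pay = $2451.29 − $414.73 = $2036.56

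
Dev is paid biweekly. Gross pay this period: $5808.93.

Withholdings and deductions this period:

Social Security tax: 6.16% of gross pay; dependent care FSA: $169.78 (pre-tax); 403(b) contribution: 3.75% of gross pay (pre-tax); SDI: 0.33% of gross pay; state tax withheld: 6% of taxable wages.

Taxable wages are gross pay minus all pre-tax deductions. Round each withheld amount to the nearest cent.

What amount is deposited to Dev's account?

403(b) contribution: $5808.93 × 0.0375 = $217.83
Dependent care FSA: $169.78
Pre-tax total = $217.83 + $169.78 = $387.61
Taxable wages = $5808.93 − $387.61 = $5421.32
State tax withheld: $5421.32 × 0.06 = $325.28
Social Security tax: $5808.93 × 0.0616 = $357.83
SDI: $5808.93 × 0.0033 = $19.17
Total deductions = $217.83 + $169.78 + $325.28 + $357.83 + $19.17 = $1089.89
Net pay = $5808.93 − $1089.89 = $4719.04

$4719.04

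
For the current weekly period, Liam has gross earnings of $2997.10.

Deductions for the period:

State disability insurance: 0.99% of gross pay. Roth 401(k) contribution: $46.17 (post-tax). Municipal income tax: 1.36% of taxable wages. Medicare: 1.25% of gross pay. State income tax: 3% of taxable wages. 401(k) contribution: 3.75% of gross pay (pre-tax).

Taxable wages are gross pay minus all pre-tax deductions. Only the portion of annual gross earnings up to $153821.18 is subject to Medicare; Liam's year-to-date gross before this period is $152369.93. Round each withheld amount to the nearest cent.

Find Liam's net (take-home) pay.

$2664.96

401(k) contribution: $2997.10 × 0.0375 = $112.39
Taxable wages = $2997.10 − $112.39 = $2884.71
State income tax: $2884.71 × 0.03 = $86.54
Municipal income tax: $2884.71 × 0.0136 = $39.23
Medicare: only $153821.18 − $152369.93 = $1451.25 of this check is subject → $1451.25 × 0.0125 = $18.14
State disability insurance: $2997.10 × 0.0099 = $29.67
Roth 401(k) contribution: $46.17
Total deductions = $112.39 + $86.54 + $39.23 + $18.14 + $29.67 + $46.17 = $332.14
Net pay = $2997.10 − $332.14 = $2664.96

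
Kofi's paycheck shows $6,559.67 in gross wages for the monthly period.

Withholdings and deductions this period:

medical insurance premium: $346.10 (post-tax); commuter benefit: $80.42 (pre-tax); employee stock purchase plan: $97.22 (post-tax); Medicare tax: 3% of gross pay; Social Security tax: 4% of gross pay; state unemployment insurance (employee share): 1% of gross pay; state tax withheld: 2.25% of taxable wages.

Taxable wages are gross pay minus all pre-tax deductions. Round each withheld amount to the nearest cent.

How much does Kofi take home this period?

$5,365.37

Commuter benefit: $80.42
Taxable wages = $6,559.67 − $80.42 = $6,479.25
State tax withheld: $6,479.25 × 0.0225 = $145.78
State unemployment insurance (employee share): $6,559.67 × 0.01 = $65.60
Medicare tax: $6,559.67 × 0.03 = $196.79
Social Security tax: $6,559.67 × 0.04 = $262.39
Medical insurance premium: $346.10
Employee stock purchase plan: $97.22
Total deductions = $80.42 + $145.78 + $65.60 + $196.79 + $262.39 + $346.10 + $97.22 = $1,194.30
Net pay = $6,559.67 − $1,194.30 = $5,365.37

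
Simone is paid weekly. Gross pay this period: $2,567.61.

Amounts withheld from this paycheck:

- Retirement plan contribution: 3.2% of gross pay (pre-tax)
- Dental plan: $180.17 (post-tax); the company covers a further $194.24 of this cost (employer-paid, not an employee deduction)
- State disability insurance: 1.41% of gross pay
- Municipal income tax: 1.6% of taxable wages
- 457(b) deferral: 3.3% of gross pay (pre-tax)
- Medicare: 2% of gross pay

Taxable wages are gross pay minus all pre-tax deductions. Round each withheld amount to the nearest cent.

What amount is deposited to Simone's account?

Retirement plan contribution: $2,567.61 × 0.032 = $82.16
457(b) deferral: $2,567.61 × 0.033 = $84.73
Pre-tax total = $82.16 + $84.73 = $166.89
Taxable wages = $2,567.61 − $166.89 = $2,400.72
Municipal income tax: $2,400.72 × 0.016 = $38.41
State disability insurance: $2,567.61 × 0.0141 = $36.20
Medicare: $2,567.61 × 0.02 = $51.35
Dental plan: $180.17
(Employer's $194.24 toward dental plan is not withheld from the employee.)
Total deductions = $82.16 + $84.73 + $38.41 + $36.20 + $51.35 + $180.17 = $473.02
Net pay = $2,567.61 − $473.02 = $2,094.59

$2,094.59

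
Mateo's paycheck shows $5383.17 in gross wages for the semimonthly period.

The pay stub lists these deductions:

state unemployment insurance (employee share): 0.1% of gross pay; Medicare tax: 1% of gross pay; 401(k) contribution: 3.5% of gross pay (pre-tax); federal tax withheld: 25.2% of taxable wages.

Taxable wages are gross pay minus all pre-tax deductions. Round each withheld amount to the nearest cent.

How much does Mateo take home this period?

401(k) contribution: $5383.17 × 0.035 = $188.41
Taxable wages = $5383.17 − $188.41 = $5194.76
Federal tax withheld: $5194.76 × 0.252 = $1309.08
Medicare tax: $5383.17 × 0.01 = $53.83
State unemployment insurance (employee share): $5383.17 × 0.001 = $5.38
Total deductions = $188.41 + $1309.08 + $53.83 + $5.38 = $1556.70
Net pay = $5383.17 − $1556.70 = $3826.47

$3826.47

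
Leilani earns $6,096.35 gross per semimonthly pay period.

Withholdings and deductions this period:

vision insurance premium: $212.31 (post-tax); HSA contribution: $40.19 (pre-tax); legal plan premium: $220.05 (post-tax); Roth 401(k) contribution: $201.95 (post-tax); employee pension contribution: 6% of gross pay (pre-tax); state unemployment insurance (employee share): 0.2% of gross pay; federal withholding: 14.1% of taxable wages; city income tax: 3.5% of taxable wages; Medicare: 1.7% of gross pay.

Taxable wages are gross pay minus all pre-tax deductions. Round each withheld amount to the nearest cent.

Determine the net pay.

$3,938.74

Employee pension contribution: $6,096.35 × 0.06 = $365.78
HSA contribution: $40.19
Pre-tax total = $365.78 + $40.19 = $405.97
Taxable wages = $6,096.35 − $405.97 = $5,690.38
City income tax: $5,690.38 × 0.035 = $199.16
Federal withholding: $5,690.38 × 0.141 = $802.34
State unemployment insurance (employee share): $6,096.35 × 0.002 = $12.19
Medicare: $6,096.35 × 0.017 = $103.64
Legal plan premium: $220.05
Roth 401(k) contribution: $201.95
Vision insurance premium: $212.31
Total deductions = $365.78 + $40.19 + $199.16 + $802.34 + $12.19 + $103.64 + $220.05 + $201.95 + $212.31 = $2,157.61
Net pay = $6,096.35 − $2,157.61 = $3,938.74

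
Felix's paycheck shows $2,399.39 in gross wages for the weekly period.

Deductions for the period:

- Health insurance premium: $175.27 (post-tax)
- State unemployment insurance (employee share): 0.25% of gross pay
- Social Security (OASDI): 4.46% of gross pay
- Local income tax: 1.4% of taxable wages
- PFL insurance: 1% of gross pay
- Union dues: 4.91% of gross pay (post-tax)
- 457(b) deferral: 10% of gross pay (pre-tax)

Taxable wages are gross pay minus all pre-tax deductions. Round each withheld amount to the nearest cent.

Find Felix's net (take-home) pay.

$1,699.14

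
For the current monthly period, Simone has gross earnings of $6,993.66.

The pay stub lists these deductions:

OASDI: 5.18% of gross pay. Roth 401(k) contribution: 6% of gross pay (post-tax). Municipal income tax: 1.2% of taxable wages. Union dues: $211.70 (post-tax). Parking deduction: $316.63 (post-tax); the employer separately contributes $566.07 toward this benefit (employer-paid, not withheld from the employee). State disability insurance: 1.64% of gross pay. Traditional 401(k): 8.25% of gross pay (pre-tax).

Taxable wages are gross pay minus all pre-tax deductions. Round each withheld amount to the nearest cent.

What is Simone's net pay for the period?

$4,914.76

Traditional 401(k): $6,993.66 × 0.0825 = $576.98
Taxable wages = $6,993.66 − $576.98 = $6,416.68
Municipal income tax: $6,416.68 × 0.012 = $77.00
OASDI: $6,993.66 × 0.0518 = $362.27
State disability insurance: $6,993.66 × 0.0164 = $114.70
Roth 401(k) contribution: $6,993.66 × 0.06 = $419.62
Union dues: $211.70
Parking deduction: $316.63
(Employer's $566.07 toward parking deduction is not withheld from the employee.)
Total deductions = $576.98 + $77.00 + $362.27 + $114.70 + $419.62 + $211.70 + $316.63 = $2,078.90
Net pay = $6,993.66 − $2,078.90 = $4,914.76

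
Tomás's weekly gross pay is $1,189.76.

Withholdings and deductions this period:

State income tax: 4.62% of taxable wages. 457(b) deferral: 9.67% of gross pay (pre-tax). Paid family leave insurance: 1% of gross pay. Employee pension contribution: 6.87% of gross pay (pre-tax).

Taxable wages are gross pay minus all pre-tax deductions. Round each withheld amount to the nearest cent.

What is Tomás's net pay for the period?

$935.19

Employee pension contribution: $1,189.76 × 0.0687 = $81.74
457(b) deferral: $1,189.76 × 0.0967 = $115.05
Pre-tax total = $81.74 + $115.05 = $196.79
Taxable wages = $1,189.76 − $196.79 = $992.97
State income tax: $992.97 × 0.0462 = $45.88
Paid family leave insurance: $1,189.76 × 0.01 = $11.90
Total deductions = $81.74 + $115.05 + $45.88 + $11.90 = $254.57
Net pay = $1,189.76 − $254.57 = $935.19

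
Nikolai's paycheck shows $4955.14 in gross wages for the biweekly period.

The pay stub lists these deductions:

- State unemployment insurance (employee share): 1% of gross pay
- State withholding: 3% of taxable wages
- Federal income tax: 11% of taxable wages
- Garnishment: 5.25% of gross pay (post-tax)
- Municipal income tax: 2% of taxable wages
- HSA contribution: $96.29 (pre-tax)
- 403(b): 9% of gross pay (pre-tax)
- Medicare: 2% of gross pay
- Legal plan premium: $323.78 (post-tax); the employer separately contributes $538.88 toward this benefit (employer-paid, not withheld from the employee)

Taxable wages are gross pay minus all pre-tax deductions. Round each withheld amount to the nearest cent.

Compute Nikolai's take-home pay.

$2974.25

HSA contribution: $96.29
403(b): $4955.14 × 0.09 = $445.96
Pre-tax total = $96.29 + $445.96 = $542.25
Taxable wages = $4955.14 − $542.25 = $4412.89
Municipal income tax: $4412.89 × 0.02 = $88.26
Federal income tax: $4412.89 × 0.11 = $485.42
State withholding: $4412.89 × 0.03 = $132.39
Medicare: $4955.14 × 0.02 = $99.10
State unemployment insurance (employee share): $4955.14 × 0.01 = $49.55
Garnishment: $4955.14 × 0.0525 = $260.14
Legal plan premium: $323.78
(Employer's $538.88 toward legal plan premium is not withheld from the employee.)
Total deductions = $96.29 + $445.96 + $88.26 + $485.42 + $132.39 + $99.10 + $49.55 + $260.14 + $323.78 = $1980.89
Net pay = $4955.14 − $1980.89 = $2974.25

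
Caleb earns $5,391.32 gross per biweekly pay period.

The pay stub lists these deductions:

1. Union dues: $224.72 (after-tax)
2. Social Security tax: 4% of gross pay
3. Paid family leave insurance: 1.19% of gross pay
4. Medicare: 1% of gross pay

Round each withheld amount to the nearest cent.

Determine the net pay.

$4,832.88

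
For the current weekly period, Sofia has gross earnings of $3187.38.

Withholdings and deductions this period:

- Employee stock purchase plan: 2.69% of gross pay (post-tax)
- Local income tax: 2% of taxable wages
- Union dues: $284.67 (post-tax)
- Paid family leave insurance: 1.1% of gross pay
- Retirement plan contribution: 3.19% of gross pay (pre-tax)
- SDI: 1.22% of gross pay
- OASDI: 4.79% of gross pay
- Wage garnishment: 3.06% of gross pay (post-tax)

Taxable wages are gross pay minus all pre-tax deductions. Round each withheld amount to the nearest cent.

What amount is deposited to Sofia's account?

Retirement plan contribution: $3187.38 × 0.0319 = $101.68
Taxable wages = $3187.38 − $101.68 = $3085.70
Local income tax: $3085.70 × 0.02 = $61.71
SDI: $3187.38 × 0.0122 = $38.89
OASDI: $3187.38 × 0.0479 = $152.68
Paid family leave insurance: $3187.38 × 0.011 = $35.06
Union dues: $284.67
Wage garnishment: $3187.38 × 0.0306 = $97.53
Employee stock purchase plan: $3187.38 × 0.0269 = $85.74
Total deductions = $101.68 + $61.71 + $38.89 + $152.68 + $35.06 + $284.67 + $97.53 + $85.74 = $857.96
Net pay = $3187.38 − $857.96 = $2329.42

$2329.42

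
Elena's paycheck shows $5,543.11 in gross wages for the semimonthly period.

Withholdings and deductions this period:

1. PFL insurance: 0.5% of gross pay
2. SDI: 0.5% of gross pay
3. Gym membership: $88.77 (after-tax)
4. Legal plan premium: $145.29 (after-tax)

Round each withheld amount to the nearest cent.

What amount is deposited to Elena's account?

$5,253.61

PFL insurance: $5,543.11 × 0.005 = $27.72
SDI: $5,543.11 × 0.005 = $27.72
Gym membership: $88.77
Legal plan premium: $145.29
Total deductions = $27.72 + $27.72 + $88.77 + $145.29 = $289.50
Net pay = $5,543.11 − $289.50 = $5,253.61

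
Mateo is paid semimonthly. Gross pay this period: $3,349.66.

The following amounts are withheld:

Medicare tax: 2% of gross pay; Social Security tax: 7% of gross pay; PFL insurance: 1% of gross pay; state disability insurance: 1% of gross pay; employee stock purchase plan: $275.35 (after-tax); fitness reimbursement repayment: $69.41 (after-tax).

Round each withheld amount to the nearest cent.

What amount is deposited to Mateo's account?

$2,636.43

State disability insurance: $3,349.66 × 0.01 = $33.50
Social Security tax: $3,349.66 × 0.07 = $234.48
Medicare tax: $3,349.66 × 0.02 = $66.99
PFL insurance: $3,349.66 × 0.01 = $33.50
Fitness reimbursement repayment: $69.41
Employee stock purchase plan: $275.35
Total deductions = $33.50 + $234.48 + $66.99 + $33.50 + $69.41 + $275.35 = $713.23
Net pay = $3,349.66 − $713.23 = $2,636.43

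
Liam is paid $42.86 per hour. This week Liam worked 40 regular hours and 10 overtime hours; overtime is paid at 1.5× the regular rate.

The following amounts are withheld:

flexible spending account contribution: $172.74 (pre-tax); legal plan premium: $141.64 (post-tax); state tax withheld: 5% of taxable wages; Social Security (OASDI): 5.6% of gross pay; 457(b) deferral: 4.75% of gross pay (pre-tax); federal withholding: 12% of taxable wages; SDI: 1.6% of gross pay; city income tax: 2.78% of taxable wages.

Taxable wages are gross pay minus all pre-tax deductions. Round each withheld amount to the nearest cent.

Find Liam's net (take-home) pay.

$1351.26

Regular pay: 40 × $42.86 = $1714.40
Overtime pay: 10 × $42.86 × 1.5 = $642.90
Gross pay = $1714.40 + $642.90 = $2357.30
457(b) deferral: $2357.30 × 0.0475 = $111.97
Flexible spending account contribution: $172.74
Pre-tax total = $111.97 + $172.74 = $284.71
Taxable wages = $2357.30 − $284.71 = $2072.59
Federal withholding: $2072.59 × 0.12 = $248.71
City income tax: $2072.59 × 0.0278 = $57.62
State tax withheld: $2072.59 × 0.05 = $103.63
Social Security (OASDI): $2357.30 × 0.056 = $132.01
SDI: $2357.30 × 0.016 = $37.72
Legal plan premium: $141.64
Total deductions = $111.97 + $172.74 + $248.71 + $57.62 + $103.63 + $132.01 + $37.72 + $141.64 = $1006.04
Net pay = $2357.30 − $1006.04 = $1351.26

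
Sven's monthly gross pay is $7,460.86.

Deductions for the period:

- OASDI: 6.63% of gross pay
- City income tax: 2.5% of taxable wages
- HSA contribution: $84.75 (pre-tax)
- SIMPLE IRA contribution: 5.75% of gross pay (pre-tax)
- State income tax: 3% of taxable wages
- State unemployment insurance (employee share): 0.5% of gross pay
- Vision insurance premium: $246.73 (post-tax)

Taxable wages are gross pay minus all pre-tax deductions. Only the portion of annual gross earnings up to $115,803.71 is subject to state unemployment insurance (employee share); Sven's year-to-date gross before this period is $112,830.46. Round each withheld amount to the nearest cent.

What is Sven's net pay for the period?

SIMPLE IRA contribution: $7,460.86 × 0.0575 = $429.00
HSA contribution: $84.75
Pre-tax total = $429.00 + $84.75 = $513.75
Taxable wages = $7,460.86 − $513.75 = $6,947.11
City income tax: $6,947.11 × 0.025 = $173.68
State income tax: $6,947.11 × 0.03 = $208.41
State unemployment insurance (employee share): only $115,803.71 − $112,830.46 = $2,973.25 of this check is subject → $2,973.25 × 0.005 = $14.87
OASDI: $7,460.86 × 0.0663 = $494.66
Vision insurance premium: $246.73
Total deductions = $429.00 + $84.75 + $173.68 + $208.41 + $14.87 + $494.66 + $246.73 = $1,652.10
Net pay = $7,460.86 − $1,652.10 = $5,808.76

$5,808.76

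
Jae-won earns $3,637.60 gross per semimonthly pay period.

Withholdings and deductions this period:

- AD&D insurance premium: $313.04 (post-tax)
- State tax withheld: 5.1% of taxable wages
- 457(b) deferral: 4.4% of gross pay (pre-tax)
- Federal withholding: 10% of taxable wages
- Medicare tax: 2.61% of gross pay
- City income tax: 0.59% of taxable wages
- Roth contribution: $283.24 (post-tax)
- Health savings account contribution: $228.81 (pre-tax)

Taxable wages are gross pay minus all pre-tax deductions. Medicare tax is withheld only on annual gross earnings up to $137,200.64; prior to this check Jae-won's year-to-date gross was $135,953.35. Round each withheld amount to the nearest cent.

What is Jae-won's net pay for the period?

457(b) deferral: $3,637.60 × 0.044 = $160.05
Health savings account contribution: $228.81
Pre-tax total = $160.05 + $228.81 = $388.86
Taxable wages = $3,637.60 − $388.86 = $3,248.74
Federal withholding: $3,248.74 × 0.1 = $324.87
City income tax: $3,248.74 × 0.0059 = $19.17
State tax withheld: $3,248.74 × 0.051 = $165.69
Medicare tax: only $137,200.64 − $135,953.35 = $1,247.29 of this check is subject → $1,247.29 × 0.0261 = $32.55
AD&D insurance premium: $313.04
Roth contribution: $283.24
Total deductions = $160.05 + $228.81 + $324.87 + $19.17 + $165.69 + $32.55 + $313.04 + $283.24 = $1,527.42
Net pay = $3,637.60 − $1,527.42 = $2,110.18

$2,110.18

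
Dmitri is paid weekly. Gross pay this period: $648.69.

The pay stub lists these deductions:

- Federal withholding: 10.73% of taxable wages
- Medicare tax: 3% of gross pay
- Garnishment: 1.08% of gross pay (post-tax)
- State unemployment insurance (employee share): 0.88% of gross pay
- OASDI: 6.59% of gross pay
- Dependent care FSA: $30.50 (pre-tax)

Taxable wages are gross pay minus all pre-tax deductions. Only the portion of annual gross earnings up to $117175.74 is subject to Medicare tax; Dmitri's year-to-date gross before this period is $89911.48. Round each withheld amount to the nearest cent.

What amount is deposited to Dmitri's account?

Dependent care FSA: $30.50
Taxable wages = $648.69 − $30.50 = $618.19
Federal withholding: $618.19 × 0.1073 = $66.33
Medicare tax: cap not yet reached, full $648.69 is subject → $648.69 × 0.03 = $19.46
State unemployment insurance (employee share): $648.69 × 0.0088 = $5.71
OASDI: $648.69 × 0.0659 = $42.75
Garnishment: $648.69 × 0.0108 = $7.01
Total deductions = $30.50 + $66.33 + $19.46 + $5.71 + $42.75 + $7.01 = $171.76
Net pay = $648.69 − $171.76 = $476.93

$476.93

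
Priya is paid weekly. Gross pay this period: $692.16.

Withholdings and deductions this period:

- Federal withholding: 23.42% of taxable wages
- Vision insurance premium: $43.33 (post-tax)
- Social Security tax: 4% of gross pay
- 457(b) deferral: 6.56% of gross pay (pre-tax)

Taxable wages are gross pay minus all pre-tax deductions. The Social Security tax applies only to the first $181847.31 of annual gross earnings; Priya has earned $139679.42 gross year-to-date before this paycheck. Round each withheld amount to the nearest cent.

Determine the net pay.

457(b) deferral: $692.16 × 0.0656 = $45.41
Taxable wages = $692.16 − $45.41 = $646.75
Federal withholding: $646.75 × 0.2342 = $151.47
Social Security tax: cap not yet reached, full $692.16 is subject → $692.16 × 0.04 = $27.69
Vision insurance premium: $43.33
Total deductions = $45.41 + $151.47 + $27.69 + $43.33 = $267.90
Net pay = $692.16 − $267.90 = $424.26

$424.26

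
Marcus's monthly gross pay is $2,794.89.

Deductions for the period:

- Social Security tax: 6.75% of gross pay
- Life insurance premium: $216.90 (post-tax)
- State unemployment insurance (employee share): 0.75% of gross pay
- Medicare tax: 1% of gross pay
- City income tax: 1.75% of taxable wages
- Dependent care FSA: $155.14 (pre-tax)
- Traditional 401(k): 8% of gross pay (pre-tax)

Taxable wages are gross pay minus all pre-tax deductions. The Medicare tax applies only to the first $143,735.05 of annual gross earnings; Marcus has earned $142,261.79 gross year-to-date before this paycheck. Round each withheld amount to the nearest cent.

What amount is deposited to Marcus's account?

Traditional 401(k): $2,794.89 × 0.08 = $223.59
Dependent care FSA: $155.14
Pre-tax total = $223.59 + $155.14 = $378.73
Taxable wages = $2,794.89 − $378.73 = $2,416.16
City income tax: $2,416.16 × 0.0175 = $42.28
Social Security tax: $2,794.89 × 0.0675 = $188.66
State unemployment insurance (employee share): $2,794.89 × 0.0075 = $20.96
Medicare tax: only $143,735.05 − $142,261.79 = $1,473.26 of this check is subject → $1,473.26 × 0.01 = $14.73
Life insurance premium: $216.90
Total deductions = $223.59 + $155.14 + $42.28 + $188.66 + $20.96 + $14.73 + $216.90 = $862.26
Net pay = $2,794.89 − $862.26 = $1,932.63

$1,932.63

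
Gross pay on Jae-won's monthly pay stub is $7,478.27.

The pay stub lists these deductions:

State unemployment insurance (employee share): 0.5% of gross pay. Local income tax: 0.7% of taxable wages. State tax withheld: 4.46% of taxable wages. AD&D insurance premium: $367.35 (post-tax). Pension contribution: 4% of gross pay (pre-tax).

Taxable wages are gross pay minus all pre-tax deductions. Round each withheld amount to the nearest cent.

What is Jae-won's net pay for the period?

$6,403.96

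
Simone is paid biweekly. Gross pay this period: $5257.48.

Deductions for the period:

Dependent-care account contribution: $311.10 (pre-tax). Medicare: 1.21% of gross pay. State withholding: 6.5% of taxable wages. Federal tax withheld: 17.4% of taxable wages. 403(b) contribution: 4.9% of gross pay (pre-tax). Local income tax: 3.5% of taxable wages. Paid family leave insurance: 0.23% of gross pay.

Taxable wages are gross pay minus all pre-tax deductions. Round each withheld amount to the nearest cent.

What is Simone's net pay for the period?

$3328.33

Dependent-care account contribution: $311.10
403(b) contribution: $5257.48 × 0.049 = $257.62
Pre-tax total = $311.10 + $257.62 = $568.72
Taxable wages = $5257.48 − $568.72 = $4688.76
Federal tax withheld: $4688.76 × 0.174 = $815.84
State withholding: $4688.76 × 0.065 = $304.77
Local income tax: $4688.76 × 0.035 = $164.11
Paid family leave insurance: $5257.48 × 0.0023 = $12.09
Medicare: $5257.48 × 0.0121 = $63.62
Total deductions = $311.10 + $257.62 + $815.84 + $304.77 + $164.11 + $12.09 + $63.62 = $1929.15
Net pay = $5257.48 − $1929.15 = $3328.33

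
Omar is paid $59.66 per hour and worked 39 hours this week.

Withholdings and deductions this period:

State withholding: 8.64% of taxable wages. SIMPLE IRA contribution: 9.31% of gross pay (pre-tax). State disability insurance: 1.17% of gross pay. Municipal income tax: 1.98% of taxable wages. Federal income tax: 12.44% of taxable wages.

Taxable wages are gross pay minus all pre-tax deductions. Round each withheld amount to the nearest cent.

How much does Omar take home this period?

Gross pay: 39 × $59.66 = $2,326.74
SIMPLE IRA contribution: $2,326.74 × 0.0931 = $216.62
Taxable wages = $2,326.74 − $216.62 = $2,110.12
Federal income tax: $2,110.12 × 0.1244 = $262.50
Municipal income tax: $2,110.12 × 0.0198 = $41.78
State withholding: $2,110.12 × 0.0864 = $182.31
State disability insurance: $2,326.74 × 0.0117 = $27.22
Total deductions = $216.62 + $262.50 + $41.78 + $182.31 + $27.22 = $730.43
Net pay = $2,326.74 − $730.43 = $1,596.31

$1,596.31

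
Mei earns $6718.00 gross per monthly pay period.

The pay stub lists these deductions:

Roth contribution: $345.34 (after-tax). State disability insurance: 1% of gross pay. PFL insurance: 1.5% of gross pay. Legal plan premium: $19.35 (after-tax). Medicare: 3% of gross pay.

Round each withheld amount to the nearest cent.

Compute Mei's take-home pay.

$5983.82

Medicare: $6718.00 × 0.03 = $201.54
PFL insurance: $6718.00 × 0.015 = $100.77
State disability insurance: $6718.00 × 0.01 = $67.18
Roth contribution: $345.34
Legal plan premium: $19.35
Total deductions = $201.54 + $100.77 + $67.18 + $345.34 + $19.35 = $734.18
Net pay = $6718.00 − $734.18 = $5983.82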